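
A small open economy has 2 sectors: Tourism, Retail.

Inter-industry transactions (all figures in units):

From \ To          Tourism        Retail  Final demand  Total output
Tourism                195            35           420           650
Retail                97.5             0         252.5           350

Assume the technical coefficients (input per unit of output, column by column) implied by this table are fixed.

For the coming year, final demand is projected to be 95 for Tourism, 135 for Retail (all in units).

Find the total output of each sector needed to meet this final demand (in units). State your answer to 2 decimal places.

Technical coefficients a_ij = z_ij / X_j:
  a_TT = 195/650 = 0.30, a_RT = 97.5/650 = 0.15
  a_TR = 35/350 = 0.10, a_RR = 0/350 = 0.00
I − A =
  [   0.70    -0.10]
  [  -0.15     1.00]
det(I−A) = (0.70)(1.00) − (-0.10)(-0.15) = 0.6850
adj(I−A) = [[1.00, 0.10], [0.15, 0.70]]
(I − A)⁻¹ = adj(I−A) / det(I−A) ≈
  [   1.4599     0.1460]
  [   0.2190     1.0219]
x = (I − A)⁻¹ d = adj(I−A)·d / det(I−A), with det(I−A) = 0.6850:
  x_T = (1.00·95 + 0.10·135) / 0.6850 = 108.50 / 0.6850 ≈ 158.39
  x_R = (0.15·95 + 0.70·135) / 0.6850 = 108.75 / 0.6850 ≈ 158.76

x_T = 158.39, x_R = 158.76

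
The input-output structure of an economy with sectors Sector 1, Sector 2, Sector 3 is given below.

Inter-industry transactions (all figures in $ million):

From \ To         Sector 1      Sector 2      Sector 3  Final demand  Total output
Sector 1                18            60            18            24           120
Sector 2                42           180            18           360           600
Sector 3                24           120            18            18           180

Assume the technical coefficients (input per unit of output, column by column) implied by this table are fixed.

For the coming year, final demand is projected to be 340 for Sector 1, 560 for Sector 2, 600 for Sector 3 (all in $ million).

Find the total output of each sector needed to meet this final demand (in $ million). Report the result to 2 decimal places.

Technical coefficients a_ij = z_ij / X_j:
  a_11 = 18/120 = 0.15, a_21 = 42/120 = 0.35, a_31 = 24/120 = 0.20
  a_12 = 60/600 = 0.10, a_22 = 180/600 = 0.30, a_32 = 120/600 = 0.20
  a_13 = 18/180 = 0.10, a_23 = 18/180 = 0.10, a_33 = 18/180 = 0.10
I − A =
  [   0.85    -0.10    -0.10]
  [  -0.35     0.70    -0.10]
  [  -0.20    -0.20     0.90]
Cofactors of I−A, C_ij = (−1)^(i+j)·(minor ij) (rows/columns in the sector order above):
  C_11 = (0.70)(0.90) − (-0.10)(-0.20) = 0.6100
  C_12 = −[(-0.35)(0.90) − (-0.10)(-0.20)] = 0.3350
  C_13 = (-0.35)(-0.20) − (0.70)(-0.20) = 0.2100
  C_21 = −[(-0.10)(0.90) − (-0.10)(-0.20)] = 0.1100
  C_22 = (0.85)(0.90) − (-0.10)(-0.20) = 0.7450
  C_23 = −[(0.85)(-0.20) − (-0.10)(-0.20)] = 0.1900
  C_31 = (-0.10)(-0.10) − (-0.10)(0.70) = 0.0800
  C_32 = −[(0.85)(-0.10) − (-0.10)(-0.35)] = 0.1200
  C_33 = (0.85)(0.70) − (-0.10)(-0.35) = 0.5600
det(I−A) = Σ_j (I−A)_1j·C_1j = (0.85)(0.6100) + (-0.10)(0.3350) + (-0.10)(0.2100) = 0.4640
adj(I−A) = Cᵀ =
  [ 0.6100   0.1100   0.0800]
  [ 0.3350   0.7450   0.1200]
  [ 0.2100   0.1900   0.5600]
(I − A)⁻¹ = adj(I−A) / det(I−A) ≈
  [   1.3147     0.2371     0.1724]
  [   0.7220     1.6056     0.2586]
  [   0.4526     0.4095     1.2069]
x = (I − A)⁻¹ d = adj(I−A)·d / det(I−A), with det(I−A) = 0.4640:
  x_1 = (0.6100·340 + 0.1100·560 + 0.0800·600) / 0.4640 = 317.00 / 0.4640 ≈ 683.19
  x_2 = (0.3350·340 + 0.7450·560 + 0.1200·600) / 0.4640 = 603.10 / 0.4640 ≈ 1299.78
  x_3 = (0.2100·340 + 0.1900·560 + 0.5600·600) / 0.4640 = 513.80 / 0.4640 ≈ 1107.33

x_1 = 683.19, x_2 = 1299.78, x_3 = 1107.33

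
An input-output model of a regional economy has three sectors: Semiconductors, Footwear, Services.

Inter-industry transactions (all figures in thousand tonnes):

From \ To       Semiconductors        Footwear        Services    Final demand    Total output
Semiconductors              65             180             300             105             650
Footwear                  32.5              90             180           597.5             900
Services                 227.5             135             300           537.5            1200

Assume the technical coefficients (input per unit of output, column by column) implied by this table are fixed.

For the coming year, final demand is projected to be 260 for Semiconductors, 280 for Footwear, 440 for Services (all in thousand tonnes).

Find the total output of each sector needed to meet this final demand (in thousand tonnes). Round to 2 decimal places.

Technical coefficients a_ij = z_ij / X_j:
  a_11 = 65/650 = 0.10, a_21 = 32.5/650 = 0.05, a_31 = 227.5/650 = 0.35
  a_12 = 180/900 = 0.20, a_22 = 90/900 = 0.10, a_32 = 135/900 = 0.15
  a_13 = 300/1200 = 0.25, a_23 = 180/1200 = 0.15, a_33 = 300/1200 = 0.25
I − A =
  [   0.90    -0.20    -0.25]
  [  -0.05     0.90    -0.15]
  [  -0.35    -0.15     0.75]
Cofactors of I−A, C_ij = (−1)^(i+j)·(minor ij) (rows/columns in the sector order above):
  C_11 = (0.90)(0.75) − (-0.15)(-0.15) = 0.6525
  C_12 = −[(-0.05)(0.75) − (-0.15)(-0.35)] = 0.0900
  C_13 = (-0.05)(-0.15) − (0.90)(-0.35) = 0.3225
  C_21 = −[(-0.20)(0.75) − (-0.25)(-0.15)] = 0.1875
  C_22 = (0.90)(0.75) − (-0.25)(-0.35) = 0.5875
  C_23 = −[(0.90)(-0.15) − (-0.20)(-0.35)] = 0.2050
  C_31 = (-0.20)(-0.15) − (-0.25)(0.90) = 0.2550
  C_32 = −[(0.90)(-0.15) − (-0.25)(-0.05)] = 0.1475
  C_33 = (0.90)(0.90) − (-0.20)(-0.05) = 0.8000
det(I−A) = Σ_j (I−A)_1j·C_1j = (0.90)(0.6525) + (-0.20)(0.0900) + (-0.25)(0.3225) = 0.488625
adj(I−A) = Cᵀ =
  [ 0.6525   0.1875   0.2550]
  [ 0.0900   0.5875   0.1475]
  [ 0.3225   0.2050   0.8000]
(I − A)⁻¹ = adj(I−A) / det(I−A) ≈
  [   1.3354     0.3837     0.5219]
  [   0.1842     1.2024     0.3019]
  [   0.6600     0.4195     1.6372]
x = (I − A)⁻¹ d = adj(I−A)·d / det(I−A), with det(I−A) = 0.488625:
  x_1 = (0.6525·260 + 0.1875·280 + 0.2550·440) / 0.488625 = 334.35 / 0.488625 ≈ 684.27
  x_2 = (0.0900·260 + 0.5875·280 + 0.1475·440) / 0.488625 = 252.80 / 0.488625 ≈ 517.37
  x_3 = (0.3225·260 + 0.2050·280 + 0.8000·440) / 0.488625 = 493.25 / 0.488625 ≈ 1009.47

x_1 = 684.27, x_2 = 517.37, x_3 = 1009.47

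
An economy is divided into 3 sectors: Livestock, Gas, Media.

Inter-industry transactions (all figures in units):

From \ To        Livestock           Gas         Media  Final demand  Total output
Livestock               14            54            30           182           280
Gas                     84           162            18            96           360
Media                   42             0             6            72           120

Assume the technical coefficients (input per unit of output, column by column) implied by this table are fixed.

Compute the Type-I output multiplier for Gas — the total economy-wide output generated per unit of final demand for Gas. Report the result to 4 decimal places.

Technical coefficients a_ij = z_ij / X_j:
  a_11 = 14/280 = 0.05, a_21 = 84/280 = 0.30, a_31 = 42/280 = 0.15
  a_12 = 54/360 = 0.15, a_22 = 162/360 = 0.45, a_32 = 0/360 = 0.00
  a_13 = 30/120 = 0.25, a_23 = 18/120 = 0.15, a_33 = 6/120 = 0.05
I − A =
  [   0.95    -0.15    -0.25]
  [  -0.30     0.55    -0.15]
  [  -0.15     0.00     0.95]
Cofactors of I−A, C_ij = (−1)^(i+j)·(minor ij) (rows/columns in the sector order above):
  C_11 = (0.55)(0.95) − (-0.15)(0.00) = 0.5225
  C_12 = −[(-0.30)(0.95) − (-0.15)(-0.15)] = 0.3075
  C_13 = (-0.30)(0.00) − (0.55)(-0.15) = 0.0825
  C_21 = −[(-0.15)(0.95) − (-0.25)(0.00)] = 0.1425
  C_22 = (0.95)(0.95) − (-0.25)(-0.15) = 0.8650
  C_23 = −[(0.95)(0.00) − (-0.15)(-0.15)] = 0.0225
  C_31 = (-0.15)(-0.15) − (-0.25)(0.55) = 0.1600
  C_32 = −[(0.95)(-0.15) − (-0.25)(-0.30)] = 0.2175
  C_33 = (0.95)(0.55) − (-0.15)(-0.30) = 0.4775
det(I−A) = Σ_j (I−A)_1j·C_1j = (0.95)(0.5225) + (-0.15)(0.3075) + (-0.25)(0.0825) = 0.429625
adj(I−A) = Cᵀ =
  [ 0.5225   0.1425   0.1600]
  [ 0.3075   0.8650   0.2175]
  [ 0.0825   0.0225   0.4775]
(I − A)⁻¹ = adj(I−A) / det(I−A) ≈
  [   1.21618     0.33168     0.37242]
  [   0.71574     2.01338     0.50626]
  [   0.19203     0.05237     1.11143]
The output multiplier for sector j is the column-j sum of the Leontief inverse (I − A)⁻¹ = adj(I−A) / det(I−A).
Column 2 of adj(I−A): (0.1425, 0.8650, 0.0225); det(I−A) = 0.429625.
m_2 = (0.1425 + 0.8650 + 0.0225) / 0.429625 = 1.03 / 0.429625 ≈ 2.3974.

m_2 = 2.3974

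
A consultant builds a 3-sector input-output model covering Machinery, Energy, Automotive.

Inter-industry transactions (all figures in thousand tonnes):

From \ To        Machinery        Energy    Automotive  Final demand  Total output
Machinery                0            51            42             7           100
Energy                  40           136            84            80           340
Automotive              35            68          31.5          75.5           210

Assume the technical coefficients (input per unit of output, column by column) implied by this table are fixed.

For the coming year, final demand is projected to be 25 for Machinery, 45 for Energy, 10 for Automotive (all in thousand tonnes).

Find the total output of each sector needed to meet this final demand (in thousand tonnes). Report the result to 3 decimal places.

x_M = 66.958, x_E = 173.000, x_A = 80.042

Technical coefficients a_ij = z_ij / X_j:
  a_MM = 0/100 = 0.00, a_EM = 40/100 = 0.40, a_AM = 35/100 = 0.35
  a_ME = 51/340 = 0.15, a_EE = 136/340 = 0.40, a_AE = 68/340 = 0.20
  a_MA = 42/210 = 0.20, a_EA = 84/210 = 0.40, a_AA = 31.5/210 = 0.15
I − A =
  [   1.00    -0.15    -0.20]
  [  -0.40     0.60    -0.40]
  [  -0.35    -0.20     0.85]
Cofactors of I−A, C_ij = (−1)^(i+j)·(minor ij) (rows/columns in the sector order above):
  C_11 = (0.60)(0.85) − (-0.40)(-0.20) = 0.4300
  C_12 = −[(-0.40)(0.85) − (-0.40)(-0.35)] = 0.4800
  C_13 = (-0.40)(-0.20) − (0.60)(-0.35) = 0.2900
  C_21 = −[(-0.15)(0.85) − (-0.20)(-0.20)] = 0.1675
  C_22 = (1.00)(0.85) − (-0.20)(-0.35) = 0.7800
  C_23 = −[(1.00)(-0.20) − (-0.15)(-0.35)] = 0.2525
  C_31 = (-0.15)(-0.40) − (-0.20)(0.60) = 0.1800
  C_32 = −[(1.00)(-0.40) − (-0.20)(-0.40)] = 0.4800
  C_33 = (1.00)(0.60) − (-0.15)(-0.40) = 0.5400
det(I−A) = Σ_j (I−A)_1j·C_1j = (1.00)(0.4300) + (-0.15)(0.4800) + (-0.20)(0.2900) = 0.3000
adj(I−A) = Cᵀ =
  [ 0.4300   0.1675   0.1800]
  [ 0.4800   0.7800   0.4800]
  [ 0.2900   0.2525   0.5400]
(I − A)⁻¹ = adj(I−A) / det(I−A) ≈
  [   1.4333     0.5583     0.6000]
  [   1.6000     2.6000     1.6000]
  [   0.9667     0.8417     1.8000]
x = (I − A)⁻¹ d = adj(I−A)·d / det(I−A), with det(I−A) = 0.3000:
  x_M = (0.4300·25 + 0.1675·45 + 0.1800·10) / 0.3000 = 20.0875 / 0.3000 ≈ 66.958
  x_E = (0.4800·25 + 0.7800·45 + 0.4800·10) / 0.3000 = 51.90 / 0.3000 = 173.000
  x_A = (0.2900·25 + 0.2525·45 + 0.5400·10) / 0.3000 = 24.0125 / 0.3000 ≈ 80.042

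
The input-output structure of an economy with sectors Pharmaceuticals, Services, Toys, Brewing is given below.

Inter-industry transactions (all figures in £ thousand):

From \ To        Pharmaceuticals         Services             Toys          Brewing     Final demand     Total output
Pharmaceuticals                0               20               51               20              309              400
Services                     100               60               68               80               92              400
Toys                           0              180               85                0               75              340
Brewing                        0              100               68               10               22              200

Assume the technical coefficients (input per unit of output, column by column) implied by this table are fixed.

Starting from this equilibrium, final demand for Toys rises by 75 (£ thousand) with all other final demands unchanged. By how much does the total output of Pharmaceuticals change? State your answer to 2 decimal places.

Δx_P = 28.16

Technical coefficients a_ij = z_ij / X_j:
  a_PP = 0/400 = 0.00, a_SP = 100/400 = 0.25, a_TP = 0/400 = 0.00, a_BP = 0/400 = 0.00
  a_PS = 20/400 = 0.05, a_SS = 60/400 = 0.15, a_TS = 180/400 = 0.45, a_BS = 100/400 = 0.25
  a_PT = 51/340 = 0.15, a_ST = 68/340 = 0.20, a_TT = 85/340 = 0.25, a_BT = 68/340 = 0.20
  a_PB = 20/200 = 0.10, a_SB = 80/200 = 0.40, a_TB = 0/200 = 0.00, a_BB = 10/200 = 0.05
I − A =
  [   1.00    -0.05    -0.15    -0.10]
  [  -0.25     0.85    -0.20    -0.40]
  [   0.00    -0.45     0.75     0.00]
  [   0.00    -0.25    -0.20     0.95]
Compute the cofactors C_ij = (−1)^(i+j)·(3×3 minor ij) of I−A; the adjugate is their transpose:
adj(I−A) = Cᵀ =
  [ 0.409125   0.127500   0.141625   0.096750]
  [ 0.178125   0.712500   0.310625   0.318750]
  [ 0.106875   0.427500   0.689375   0.191250]
  [ 0.069375   0.277500   0.226875   0.521250]
det(I−A) = Σ_j (I−A)_1j·C_1j = (1.00)(0.409125) + (-0.05)(0.178125) + (-0.15)(0.106875) + (-0.10)(0.069375) = 0.37725
(I − A)⁻¹ = adj(I−A) / det(I−A) ≈
  [   1.0845     0.3380     0.3754     0.2565]
  [   0.4722     1.8887     0.8234     0.8449]
  [   0.2833     1.1332     1.8274     0.5070]
  [   0.1839     0.7356     0.6014     1.3817]
Δx = (I − A)⁻¹ Δd with Δd having +75 in the Toys component and 0 elsewhere.
So Δx_P = L_PT · (+75), where L_PT = adj(I−A)_PT / det(I−A) = 0.141625 / 0.37725.
Δx_P = 0.141625 × (+75) / 0.37725 = 10.621875 / 0.37725 ≈ 28.16.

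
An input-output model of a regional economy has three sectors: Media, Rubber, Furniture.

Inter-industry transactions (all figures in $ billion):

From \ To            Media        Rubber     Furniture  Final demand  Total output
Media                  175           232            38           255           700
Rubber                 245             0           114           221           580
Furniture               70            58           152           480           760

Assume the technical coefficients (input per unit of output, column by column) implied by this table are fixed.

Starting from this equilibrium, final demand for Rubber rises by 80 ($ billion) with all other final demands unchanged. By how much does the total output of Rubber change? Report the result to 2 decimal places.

Δx_R = 102.59

Technical coefficients a_ij = z_ij / X_j:
  a_MM = 175/700 = 0.25, a_RM = 245/700 = 0.35, a_FM = 70/700 = 0.10
  a_MR = 232/580 = 0.40, a_RR = 0/580 = 0.00, a_FR = 58/580 = 0.10
  a_MF = 38/760 = 0.05, a_RF = 114/760 = 0.15, a_FF = 152/760 = 0.20
I − A =
  [   0.75    -0.40    -0.05]
  [  -0.35     1.00    -0.15]
  [  -0.10    -0.10     0.80]
Cofactors of I−A, C_ij = (−1)^(i+j)·(minor ij) (rows/columns in the sector order above):
  C_11 = (1.00)(0.80) − (-0.15)(-0.10) = 0.7850
  C_12 = −[(-0.35)(0.80) − (-0.15)(-0.10)] = 0.2950
  C_13 = (-0.35)(-0.10) − (1.00)(-0.10) = 0.1350
  C_21 = −[(-0.40)(0.80) − (-0.05)(-0.10)] = 0.3250
  C_22 = (0.75)(0.80) − (-0.05)(-0.10) = 0.5950
  C_23 = −[(0.75)(-0.10) − (-0.40)(-0.10)] = 0.1150
  C_31 = (-0.40)(-0.15) − (-0.05)(1.00) = 0.1100
  C_32 = −[(0.75)(-0.15) − (-0.05)(-0.35)] = 0.1300
  C_33 = (0.75)(1.00) − (-0.40)(-0.35) = 0.6100
det(I−A) = Σ_j (I−A)_1j·C_1j = (0.75)(0.7850) + (-0.40)(0.2950) + (-0.05)(0.1350) = 0.4640
adj(I−A) = Cᵀ =
  [ 0.7850   0.3250   0.1100]
  [ 0.2950   0.5950   0.1300]
  [ 0.1350   0.1150   0.6100]
(I − A)⁻¹ = adj(I−A) / det(I−A) ≈
  [   1.6918     0.7004     0.2371]
  [   0.6358     1.2823     0.2802]
  [   0.2909     0.2478     1.3147]
Δx = (I − A)⁻¹ Δd with Δd having +80 in the Rubber component and 0 elsewhere.
So Δx_R = L_RR · (+80), where L_RR = adj(I−A)_RR / det(I−A) = 0.5950 / 0.4640.
Δx_R = 0.5950 × (+80) / 0.4640 = 47.60 / 0.4640 ≈ 102.59.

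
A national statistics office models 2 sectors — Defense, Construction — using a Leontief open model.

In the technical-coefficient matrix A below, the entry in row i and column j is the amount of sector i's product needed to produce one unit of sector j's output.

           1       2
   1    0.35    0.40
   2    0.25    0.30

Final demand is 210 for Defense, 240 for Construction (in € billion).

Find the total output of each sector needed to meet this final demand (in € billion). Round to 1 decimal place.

x_1 = 684.5, x_2 = 587.3

I − A =
  [   0.65    -0.40]
  [  -0.25     0.70]
det(I−A) = (0.65)(0.70) − (-0.40)(-0.25) = 0.3550
adj(I−A) = [[0.70, 0.40], [0.25, 0.65]]
(I − A)⁻¹ = adj(I−A) / det(I−A) ≈
  [   1.9718     1.1268]
  [   0.7042     1.8310]
x = (I − A)⁻¹ d = adj(I−A)·d / det(I−A), with det(I−A) = 0.3550:
  x_1 = (0.70·210 + 0.40·240) / 0.3550 = 243.00 / 0.3550 ≈ 684.5
  x_2 = (0.25·210 + 0.65·240) / 0.3550 = 208.50 / 0.3550 ≈ 587.3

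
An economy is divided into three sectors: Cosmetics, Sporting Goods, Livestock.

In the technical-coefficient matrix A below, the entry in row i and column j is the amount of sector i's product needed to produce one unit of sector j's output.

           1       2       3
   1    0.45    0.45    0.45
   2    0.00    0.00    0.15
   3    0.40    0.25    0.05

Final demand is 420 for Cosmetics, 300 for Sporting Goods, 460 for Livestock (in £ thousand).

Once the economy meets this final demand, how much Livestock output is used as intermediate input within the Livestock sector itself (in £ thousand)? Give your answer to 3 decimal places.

I − A =
  [   0.55    -0.45    -0.45]
  [   0.00     1.00    -0.15]
  [  -0.40    -0.25     0.95]
Cofactors of I−A, C_ij = (−1)^(i+j)·(minor ij) (rows/columns in the sector order above):
  C_11 = (1.00)(0.95) − (-0.15)(-0.25) = 0.9125
  C_12 = −[(0.00)(0.95) − (-0.15)(-0.40)] = 0.0600
  C_13 = (0.00)(-0.25) − (1.00)(-0.40) = 0.4000
  C_21 = −[(-0.45)(0.95) − (-0.45)(-0.25)] = 0.5400
  C_22 = (0.55)(0.95) − (-0.45)(-0.40) = 0.3425
  C_23 = −[(0.55)(-0.25) − (-0.45)(-0.40)] = 0.3175
  C_31 = (-0.45)(-0.15) − (-0.45)(1.00) = 0.5175
  C_32 = −[(0.55)(-0.15) − (-0.45)(0.00)] = 0.0825
  C_33 = (0.55)(1.00) − (-0.45)(0.00) = 0.5500
det(I−A) = Σ_j (I−A)_1j·C_1j = (0.55)(0.9125) + (-0.45)(0.0600) + (-0.45)(0.4000) = 0.294875
adj(I−A) = Cᵀ =
  [ 0.9125   0.5400   0.5175]
  [ 0.0600   0.3425   0.0825]
  [ 0.4000   0.3175   0.5500]
(I − A)⁻¹ = adj(I−A) / det(I−A) ≈
  [   3.0945     1.8313     1.7550]
  [   0.2035     1.1615     0.2798]
  [   1.3565     1.0767     1.8652]
First solve x = (I − A)⁻¹ d = adj(I−A)·d / det(I−A); in particular x_3 = (0.4000·420 + 0.3175·300 + 0.5500·460) / 0.294875 = 516.25 / 0.294875 ≈ 1750.74184.
Intermediate flow from 3 to 3: z_33 = a_33 · x_3 = 0.05 × 516.25 / 0.294875 = 25.8125 / 0.294875 ≈ 87.537.

z_33 = 87.537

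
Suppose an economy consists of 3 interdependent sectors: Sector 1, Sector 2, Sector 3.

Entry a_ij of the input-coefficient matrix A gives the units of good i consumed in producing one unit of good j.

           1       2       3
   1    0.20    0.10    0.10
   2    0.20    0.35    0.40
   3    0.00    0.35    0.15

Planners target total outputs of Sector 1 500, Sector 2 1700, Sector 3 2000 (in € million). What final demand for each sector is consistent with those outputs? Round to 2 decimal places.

I − A =
  [   0.80    -0.10    -0.10]
  [  -0.20     0.65    -0.40]
  [   0.00    -0.35     0.85]
d = (I − A) x:
  d_1 = (+0.80)·500 + (-0.10)·1700 + (-0.10)·2000 = 30.00
  d_2 = (-0.20)·500 + (+0.65)·1700 + (-0.40)·2000 = 205.00
  d_3 = (+0.00)·500 + (-0.35)·1700 + (+0.85)·2000 = 1105.00

d_1 = 30.00, d_2 = 205.00, d_3 = 1105.00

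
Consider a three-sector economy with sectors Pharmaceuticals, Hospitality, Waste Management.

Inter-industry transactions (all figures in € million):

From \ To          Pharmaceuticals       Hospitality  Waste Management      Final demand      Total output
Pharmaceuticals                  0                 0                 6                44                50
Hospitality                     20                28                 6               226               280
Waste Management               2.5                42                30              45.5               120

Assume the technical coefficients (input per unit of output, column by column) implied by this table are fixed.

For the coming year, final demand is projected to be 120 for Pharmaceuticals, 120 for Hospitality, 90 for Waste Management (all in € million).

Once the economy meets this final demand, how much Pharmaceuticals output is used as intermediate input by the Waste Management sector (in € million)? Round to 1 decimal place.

Technical coefficients a_ij = z_ij / X_j:
  a_PP = 0/50 = 0.00, a_HP = 20/50 = 0.40, a_WP = 2.5/50 = 0.05
  a_PH = 0/280 = 0.00, a_HH = 28/280 = 0.10, a_WH = 42/280 = 0.15
  a_PW = 6/120 = 0.05, a_HW = 6/120 = 0.05, a_WW = 30/120 = 0.25
I − A =
  [   1.00     0.00    -0.05]
  [  -0.40     0.90    -0.05]
  [  -0.05    -0.15     0.75]
Cofactors of I−A, C_ij = (−1)^(i+j)·(minor ij) (rows/columns in the sector order above):
  C_11 = (0.90)(0.75) − (-0.05)(-0.15) = 0.6675
  C_12 = −[(-0.40)(0.75) − (-0.05)(-0.05)] = 0.3025
  C_13 = (-0.40)(-0.15) − (0.90)(-0.05) = 0.1050
  C_21 = −[(0.00)(0.75) − (-0.05)(-0.15)] = 0.0075
  C_22 = (1.00)(0.75) − (-0.05)(-0.05) = 0.7475
  C_23 = −[(1.00)(-0.15) − (0.00)(-0.05)] = 0.1500
  C_31 = (0.00)(-0.05) − (-0.05)(0.90) = 0.0450
  C_32 = −[(1.00)(-0.05) − (-0.05)(-0.40)] = 0.0700
  C_33 = (1.00)(0.90) − (0.00)(-0.40) = 0.9000
det(I−A) = Σ_j (I−A)_1j·C_1j = (1.00)(0.6675) + (0.00)(0.3025) + (-0.05)(0.1050) = 0.66225
adj(I−A) = Cᵀ =
  [ 0.6675   0.0075   0.0450]
  [ 0.3025   0.7475   0.0700]
  [ 0.1050   0.1500   0.9000]
(I − A)⁻¹ = adj(I−A) / det(I−A) ≈
  [   1.0079     0.0113     0.0680]
  [   0.4568     1.1287     0.1057]
  [   0.1586     0.2265     1.3590]
First solve x = (I − A)⁻¹ d = adj(I−A)·d / det(I−A); in particular x_W = (0.1050·120 + 0.1500·120 + 0.9000·90) / 0.66225 = 111.60 / 0.66225 ≈ 168.516.
Intermediate flow from P to W: z_PW = a_PW · x_W = 0.05 × 111.60 / 0.66225 = 5.58 / 0.66225 ≈ 8.4.

z_PW = 8.4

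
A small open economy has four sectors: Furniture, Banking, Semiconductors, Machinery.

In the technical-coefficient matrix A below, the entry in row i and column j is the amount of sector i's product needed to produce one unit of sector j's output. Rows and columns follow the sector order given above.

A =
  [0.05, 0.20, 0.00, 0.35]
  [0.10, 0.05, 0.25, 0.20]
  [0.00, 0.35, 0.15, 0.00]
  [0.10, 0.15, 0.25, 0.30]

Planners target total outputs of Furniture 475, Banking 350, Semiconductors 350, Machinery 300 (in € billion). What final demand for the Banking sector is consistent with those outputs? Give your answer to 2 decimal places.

I − A =
  [   0.95    -0.20     0.00    -0.35]
  [  -0.10     0.95    -0.25    -0.20]
  [   0.00    -0.35     0.85     0.00]
  [  -0.10    -0.15    -0.25     0.70]
d = (I − A) x:
  d_F = (+0.95)·475 + (-0.20)·350 + (+0.00)·350 + (-0.35)·300 = 276.25
  d_B = (-0.10)·475 + (+0.95)·350 + (-0.25)·350 + (-0.20)·300 = 137.50
  d_S = (+0.00)·475 + (-0.35)·350 + (+0.85)·350 + (+0.00)·300 = 175.00
  d_M = (-0.10)·475 + (-0.15)·350 + (-0.25)·350 + (+0.70)·300 = 22.50

d_B = 137.50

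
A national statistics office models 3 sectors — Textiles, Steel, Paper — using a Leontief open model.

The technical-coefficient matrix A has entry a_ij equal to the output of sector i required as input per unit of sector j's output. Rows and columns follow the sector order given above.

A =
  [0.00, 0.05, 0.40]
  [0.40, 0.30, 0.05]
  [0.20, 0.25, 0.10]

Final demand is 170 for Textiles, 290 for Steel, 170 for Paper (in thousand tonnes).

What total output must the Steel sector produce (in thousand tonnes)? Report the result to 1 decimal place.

I − A =
  [   1.00    -0.05    -0.40]
  [  -0.40     0.70    -0.05]
  [  -0.20    -0.25     0.90]
Cofactors of I−A, C_ij = (−1)^(i+j)·(minor ij) (rows/columns in the sector order above):
  C_11 = (0.70)(0.90) − (-0.05)(-0.25) = 0.6175
  C_12 = −[(-0.40)(0.90) − (-0.05)(-0.20)] = 0.3700
  C_13 = (-0.40)(-0.25) − (0.70)(-0.20) = 0.2400
  C_21 = −[(-0.05)(0.90) − (-0.40)(-0.25)] = 0.1450
  C_22 = (1.00)(0.90) − (-0.40)(-0.20) = 0.8200
  C_23 = −[(1.00)(-0.25) − (-0.05)(-0.20)] = 0.2600
  C_31 = (-0.05)(-0.05) − (-0.40)(0.70) = 0.2825
  C_32 = −[(1.00)(-0.05) − (-0.40)(-0.40)] = 0.2100
  C_33 = (1.00)(0.70) − (-0.05)(-0.40) = 0.6800
det(I−A) = Σ_j (I−A)_1j·C_1j = (1.00)(0.6175) + (-0.05)(0.3700) + (-0.40)(0.2400) = 0.5030
adj(I−A) = Cᵀ =
  [ 0.6175   0.1450   0.2825]
  [ 0.3700   0.8200   0.2100]
  [ 0.2400   0.2600   0.6800]
(I − A)⁻¹ = adj(I−A) / det(I−A) ≈
  [   1.2276     0.2883     0.5616]
  [   0.7356     1.6302     0.4175]
  [   0.4771     0.5169     1.3519]
x = (I − A)⁻¹ d = adj(I−A)·d / det(I−A), with det(I−A) = 0.5030:
  x_T = (0.6175·170 + 0.1450·290 + 0.2825·170) / 0.5030 = 195.05 / 0.5030 ≈ 387.8
  x_S = (0.3700·170 + 0.8200·290 + 0.2100·170) / 0.5030 = 336.40 / 0.5030 ≈ 668.8
  x_P = (0.2400·170 + 0.2600·290 + 0.6800·170) / 0.5030 = 231.80 / 0.5030 ≈ 460.8

x_S = 668.8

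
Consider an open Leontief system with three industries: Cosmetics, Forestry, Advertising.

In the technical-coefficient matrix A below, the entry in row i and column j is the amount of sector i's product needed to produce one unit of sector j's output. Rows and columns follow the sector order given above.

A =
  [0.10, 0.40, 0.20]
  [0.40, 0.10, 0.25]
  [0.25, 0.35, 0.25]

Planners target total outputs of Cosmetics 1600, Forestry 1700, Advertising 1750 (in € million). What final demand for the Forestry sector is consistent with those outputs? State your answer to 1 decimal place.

d_2 = 452.5

I − A =
  [   0.90    -0.40    -0.20]
  [  -0.40     0.90    -0.25]
  [  -0.25    -0.35     0.75]
d = (I − A) x:
  d_1 = (+0.90)·1600 + (-0.40)·1700 + (-0.20)·1750 = 410.0
  d_2 = (-0.40)·1600 + (+0.90)·1700 + (-0.25)·1750 = 452.5
  d_3 = (-0.25)·1600 + (-0.35)·1700 + (+0.75)·1750 = 317.5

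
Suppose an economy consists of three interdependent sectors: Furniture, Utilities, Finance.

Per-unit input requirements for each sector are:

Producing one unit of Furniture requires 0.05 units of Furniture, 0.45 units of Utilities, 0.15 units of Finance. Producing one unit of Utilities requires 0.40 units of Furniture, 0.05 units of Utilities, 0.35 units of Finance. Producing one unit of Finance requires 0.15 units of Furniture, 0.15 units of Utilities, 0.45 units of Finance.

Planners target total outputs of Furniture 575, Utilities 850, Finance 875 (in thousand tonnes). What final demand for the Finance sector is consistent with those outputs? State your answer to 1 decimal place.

d_3 = 97.5

I − A =
  [   0.95    -0.40    -0.15]
  [  -0.45     0.95    -0.15]
  [  -0.15    -0.35     0.55]
d = (I − A) x:
  d_1 = (+0.95)·575 + (-0.40)·850 + (-0.15)·875 = 75.0
  d_2 = (-0.45)·575 + (+0.95)·850 + (-0.15)·875 = 417.5
  d_3 = (-0.15)·575 + (-0.35)·850 + (+0.55)·875 = 97.5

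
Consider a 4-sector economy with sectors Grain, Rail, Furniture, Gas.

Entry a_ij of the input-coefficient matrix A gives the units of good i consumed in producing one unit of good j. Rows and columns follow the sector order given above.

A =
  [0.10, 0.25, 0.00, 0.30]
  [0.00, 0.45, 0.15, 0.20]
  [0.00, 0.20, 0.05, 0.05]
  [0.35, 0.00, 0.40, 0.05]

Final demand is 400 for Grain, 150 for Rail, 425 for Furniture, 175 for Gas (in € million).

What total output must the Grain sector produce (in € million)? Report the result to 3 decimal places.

I − A =
  [   0.90    -0.25     0.00    -0.30]
  [   0.00     0.55    -0.15    -0.20]
  [   0.00    -0.20     0.95    -0.05]
  [  -0.35     0.00    -0.40     0.95]
Compute the cofactors C_ij = (−1)^(i+j)·(3×3 minor ij) of I−A; the adjugate is their transpose:
adj(I−A) = Cᵀ =
  [ 0.440875   0.244625   0.121625   0.197125]
  [ 0.069125   0.694500   0.184500   0.177750]
  [ 0.023625   0.154375   0.395000   0.060750]
  [ 0.172375   0.155125   0.211125   0.443250]
det(I−A) = Σ_j (I−A)_1j·C_1j = (0.90)(0.440875) + (-0.25)(0.069125) + (0.00)(0.023625) + (-0.30)(0.172375) = 0.32779375
(I − A)⁻¹ = adj(I−A) / det(I−A) ≈
  [   1.3450     0.7463     0.3710     0.6014]
  [   0.2109     2.1187     0.5629     0.5423]
  [   0.0721     0.4710     1.2050     0.1853]
  [   0.5259     0.4732     0.6441     1.3522]
x = (I − A)⁻¹ d = adj(I−A)·d / det(I−A), with det(I−A) = 0.32779375:
  x_1 = (0.440875·400 + 0.244625·150 + 0.121625·425 + 0.197125·175) / 0.32779375 = 299.23125 / 0.32779375 ≈ 912.864
  x_2 = (0.069125·400 + 0.694500·150 + 0.184500·425 + 0.177750·175) / 0.32779375 = 241.34375 / 0.32779375 ≈ 736.267
  x_3 = (0.023625·400 + 0.154375·150 + 0.395000·425 + 0.060750·175) / 0.32779375 = 211.1125 / 0.32779375 ≈ 644.041
  x_4 = (0.172375·400 + 0.155125·150 + 0.211125·425 + 0.443250·175) / 0.32779375 = 259.515625 / 0.32779375 ≈ 791.704

x_1 = 912.864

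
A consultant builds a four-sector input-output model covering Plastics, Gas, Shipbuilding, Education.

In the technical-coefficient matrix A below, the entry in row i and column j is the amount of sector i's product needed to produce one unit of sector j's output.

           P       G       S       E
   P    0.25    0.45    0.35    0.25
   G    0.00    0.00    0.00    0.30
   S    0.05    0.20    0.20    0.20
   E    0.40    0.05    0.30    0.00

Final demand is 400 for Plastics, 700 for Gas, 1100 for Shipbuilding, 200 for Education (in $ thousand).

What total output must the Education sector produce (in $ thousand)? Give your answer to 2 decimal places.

x_E = 2369.37

I − A =
  [   0.75    -0.45    -0.35    -0.25]
  [   0.00     1.00     0.00    -0.30]
  [  -0.05    -0.20     0.80    -0.20]
  [  -0.40    -0.05    -0.30     1.00]
Compute the cofactors C_ij = (−1)^(i+j)·(3×3 minor ij) of I−A; the adjugate is their transpose:
adj(I−A) = Cᵀ =
  [ 0.710000   0.431500   0.460250   0.399000]
  [ 0.100500   0.425750   0.109500   0.174750]
  [ 0.153250   0.196625   0.584750   0.214250]
  [ 0.335000   0.252875   0.365000   0.582500]
det(I−A) = Σ_j (I−A)_1j·C_1j = (0.75)(0.710000) + (-0.45)(0.100500) + (-0.35)(0.153250) + (-0.25)(0.335000) = 0.3498875
(I − A)⁻¹ = adj(I−A) / det(I−A) ≈
  [   2.0292     1.2333     1.3154     1.1404]
  [   0.2872     1.2168     0.3130     0.4994]
  [   0.4380     0.5620     1.6713     0.6123]
  [   0.9575     0.7227     1.0432     1.6648]
x = (I − A)⁻¹ d = adj(I−A)·d / det(I−A), with det(I−A) = 0.3498875:
  x_P = (0.710000·400 + 0.431500·700 + 0.460250·1100 + 0.399000·200) / 0.3498875 = 1172.125 / 0.3498875 ≈ 3350.01
  x_G = (0.100500·400 + 0.425750·700 + 0.109500·1100 + 0.174750·200) / 0.3498875 = 493.625 / 0.3498875 ≈ 1410.81
  x_S = (0.153250·400 + 0.196625·700 + 0.584750·1100 + 0.214250·200) / 0.3498875 = 885.0125 / 0.3498875 ≈ 2529.42
  x_E = (0.335000·400 + 0.252875·700 + 0.365000·1100 + 0.582500·200) / 0.3498875 = 829.0125 / 0.3498875 ≈ 2369.37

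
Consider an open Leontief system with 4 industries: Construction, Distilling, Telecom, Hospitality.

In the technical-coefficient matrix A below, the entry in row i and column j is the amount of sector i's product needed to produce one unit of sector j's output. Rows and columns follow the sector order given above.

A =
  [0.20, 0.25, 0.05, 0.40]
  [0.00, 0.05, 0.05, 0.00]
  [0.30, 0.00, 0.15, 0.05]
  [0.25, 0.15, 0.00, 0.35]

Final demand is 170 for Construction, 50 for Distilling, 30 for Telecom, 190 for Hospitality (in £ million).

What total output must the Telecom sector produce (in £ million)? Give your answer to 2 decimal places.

I − A =
  [   0.80    -0.25    -0.05    -0.40]
  [   0.00     0.95    -0.05     0.00]
  [  -0.30     0.00     0.85    -0.05]
  [  -0.25    -0.15     0.00     0.65]
Compute the cofactors C_ij = (−1)^(i+j)·(3×3 minor ij) of I−A; the adjugate is their transpose:
adj(I−A) = Cᵀ =
  [ 0.524500   0.189500   0.042000   0.326000]
  [ 0.010375   0.346625   0.021000   0.008000]
  [ 0.197125   0.075875   0.399000   0.152000]
  [ 0.204125   0.152875   0.021000   0.628000]
det(I−A) = Σ_j (I−A)_1j·C_1j = (0.80)(0.524500) + (-0.25)(0.010375) + (-0.05)(0.197125) + (-0.40)(0.204125) = 0.3255
(I − A)⁻¹ = adj(I−A) / det(I−A) ≈
  [   1.6114     0.5822     0.1290     1.0015]
  [   0.0319     1.0649     0.0645     0.0246]
  [   0.6056     0.2331     1.2258     0.4670]
  [   0.6271     0.4697     0.0645     1.9293]
x = (I − A)⁻¹ d = adj(I−A)·d / det(I−A), with det(I−A) = 0.3255:
  x_1 = (0.524500·170 + 0.189500·50 + 0.042000·30 + 0.326000·190) / 0.3255 = 161.84 / 0.3255 ≈ 497.20
  x_2 = (0.010375·170 + 0.346625·50 + 0.021000·30 + 0.008000·190) / 0.3255 = 21.245 / 0.3255 ≈ 65.27
  x_3 = (0.197125·170 + 0.075875·50 + 0.399000·30 + 0.152000·190) / 0.3255 = 78.155 / 0.3255 ≈ 240.11
  x_4 = (0.204125·170 + 0.152875·50 + 0.021000·30 + 0.628000·190) / 0.3255 = 162.295 / 0.3255 ≈ 498.60

x_3 = 240.11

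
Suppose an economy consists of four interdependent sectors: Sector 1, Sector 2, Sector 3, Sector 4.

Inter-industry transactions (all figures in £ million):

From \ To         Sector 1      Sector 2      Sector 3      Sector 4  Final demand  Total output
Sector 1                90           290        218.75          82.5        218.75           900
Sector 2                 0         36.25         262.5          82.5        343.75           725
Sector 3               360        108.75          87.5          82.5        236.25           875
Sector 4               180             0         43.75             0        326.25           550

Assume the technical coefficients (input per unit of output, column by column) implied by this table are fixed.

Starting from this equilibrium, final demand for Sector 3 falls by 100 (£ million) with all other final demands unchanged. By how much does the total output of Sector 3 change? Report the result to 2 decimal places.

Δx_3 = -154.39

Technical coefficients a_ij = z_ij / X_j:
  a_11 = 90/900 = 0.10, a_21 = 0/900 = 0.00, a_31 = 360/900 = 0.40, a_41 = 180/900 = 0.20
  a_12 = 290/725 = 0.40, a_22 = 36.25/725 = 0.05, a_32 = 108.75/725 = 0.15, a_42 = 0/725 = 0.00
  a_13 = 218.75/875 = 0.25, a_23 = 262.5/875 = 0.30, a_33 = 87.5/875 = 0.10, a_43 = 43.75/875 = 0.05
  a_14 = 82.5/550 = 0.15, a_24 = 82.5/550 = 0.15, a_34 = 82.5/550 = 0.15, a_44 = 0/550 = 0.00
I − A =
  [   0.90    -0.40    -0.25    -0.15]
  [   0.00     0.95    -0.30    -0.15]
  [  -0.40    -0.15     0.90    -0.15]
  [  -0.20     0.00    -0.05     1.00]
Compute the cofactors C_ij = (−1)^(i+j)·(3×3 minor ij) of I−A; the adjugate is their transpose:
adj(I−A) = Cᵀ =
  [ 0.801750   0.395625   0.367625   0.234750]
  [ 0.159000   0.665750   0.275250   0.165000]
  [ 0.413000   0.302500   0.814500   0.229500]
  [ 0.181000   0.094250   0.114250   0.586000]
det(I−A) = Σ_j (I−A)_1j·C_1j = (0.90)(0.801750) + (-0.40)(0.159000) + (-0.25)(0.413000) + (-0.15)(0.181000) = 0.527575
(I − A)⁻¹ = adj(I−A) / det(I−A) ≈
  [   1.5197     0.7499     0.6968     0.4450]
  [   0.3014     1.2619     0.5217     0.3128]
  [   0.7828     0.5734     1.5439     0.4350]
  [   0.3431     0.1786     0.2166     1.1107]
Δx = (I − A)⁻¹ Δd with Δd having -100 in the Sector 3 component and 0 elsewhere.
So Δx_3 = L_33 · (-100), where L_33 = adj(I−A)_33 / det(I−A) = 0.814500 / 0.527575.
Δx_3 = 0.814500 × (-100) / 0.527575 = -81.45 / 0.527575 ≈ -154.39.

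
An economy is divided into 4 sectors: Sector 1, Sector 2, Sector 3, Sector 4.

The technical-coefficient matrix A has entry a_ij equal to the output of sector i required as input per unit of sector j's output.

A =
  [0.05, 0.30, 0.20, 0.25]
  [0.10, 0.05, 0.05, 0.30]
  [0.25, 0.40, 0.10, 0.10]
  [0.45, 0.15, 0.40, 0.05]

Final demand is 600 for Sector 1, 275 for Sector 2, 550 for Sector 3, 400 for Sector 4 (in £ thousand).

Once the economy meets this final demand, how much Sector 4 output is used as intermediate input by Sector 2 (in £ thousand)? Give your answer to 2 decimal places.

I − A =
  [   0.95    -0.30    -0.20    -0.25]
  [  -0.10     0.95    -0.05    -0.30]
  [  -0.25    -0.40     0.90    -0.10]
  [  -0.45    -0.15    -0.40     0.95]
Compute the cofactors C_ij = (−1)^(i+j)·(3×3 minor ij) of I−A; the adjugate is their transpose:
adj(I−A) = Cᵀ =
  [ 0.666000   0.397250   0.318625   0.334250]
  [ 0.247125   0.591500   0.209500   0.273875]
  [ 0.350625   0.424375   0.635000   0.293125]
  [ 0.502125   0.460250   0.451375   0.707000]
det(I−A) = Σ_j (I−A)_1j·C_1j = (0.95)(0.666000) + (-0.30)(0.247125) + (-0.20)(0.350625) + (-0.25)(0.502125) = 0.36290625
(I − A)⁻¹ = adj(I−A) / det(I−A) ≈
  [   1.8352     1.0946     0.8780     0.9210]
  [   0.6810     1.6299     0.5773     0.7547]
  [   0.9662     1.1694     1.7498     0.8077]
  [   1.3836     1.2682     1.2438     1.9482]
First solve x = (I − A)⁻¹ d = adj(I−A)·d / det(I−A); in particular x_2 = (0.247125·600 + 0.591500·275 + 0.209500·550 + 0.273875·400) / 0.36290625 = 535.7125 / 0.36290625 ≈ 1476.1733.
Intermediate flow from 4 to 2: z_42 = a_42 · x_2 = 0.15 × 535.7125 / 0.36290625 = 80.356875 / 0.36290625 ≈ 221.43.

z_42 = 221.43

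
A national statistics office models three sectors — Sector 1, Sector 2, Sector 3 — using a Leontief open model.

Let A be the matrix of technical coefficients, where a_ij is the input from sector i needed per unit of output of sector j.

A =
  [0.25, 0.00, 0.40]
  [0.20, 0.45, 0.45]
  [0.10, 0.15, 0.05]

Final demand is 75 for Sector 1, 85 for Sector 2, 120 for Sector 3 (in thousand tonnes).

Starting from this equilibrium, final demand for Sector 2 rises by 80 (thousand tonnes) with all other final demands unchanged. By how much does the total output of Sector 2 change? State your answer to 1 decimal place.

I − A =
  [   0.75     0.00    -0.40]
  [  -0.20     0.55    -0.45]
  [  -0.10    -0.15     0.95]
Cofactors of I−A, C_ij = (−1)^(i+j)·(minor ij) (rows/columns in the sector order above):
  C_11 = (0.55)(0.95) − (-0.45)(-0.15) = 0.4550
  C_12 = −[(-0.20)(0.95) − (-0.45)(-0.10)] = 0.2350
  C_13 = (-0.20)(-0.15) − (0.55)(-0.10) = 0.0850
  C_21 = −[(0.00)(0.95) − (-0.40)(-0.15)] = 0.0600
  C_22 = (0.75)(0.95) − (-0.40)(-0.10) = 0.6725
  C_23 = −[(0.75)(-0.15) − (0.00)(-0.10)] = 0.1125
  C_31 = (0.00)(-0.45) − (-0.40)(0.55) = 0.2200
  C_32 = −[(0.75)(-0.45) − (-0.40)(-0.20)] = 0.4175
  C_33 = (0.75)(0.55) − (0.00)(-0.20) = 0.4125
det(I−A) = Σ_j (I−A)_1j·C_1j = (0.75)(0.4550) + (0.00)(0.2350) + (-0.40)(0.0850) = 0.30725
adj(I−A) = Cᵀ =
  [ 0.4550   0.0600   0.2200]
  [ 0.2350   0.6725   0.4175]
  [ 0.0850   0.1125   0.4125]
(I − A)⁻¹ = adj(I−A) / det(I−A) ≈
  [   1.4809     0.1953     0.7160]
  [   0.7648     2.1888     1.3588]
  [   0.2766     0.3662     1.3426]
Δx = (I − A)⁻¹ Δd with Δd having +80 in the Sector 2 component and 0 elsewhere.
So Δx_2 = L_22 · (+80), where L_22 = adj(I−A)_22 / det(I−A) = 0.6725 / 0.30725.
Δx_2 = 0.6725 × (+80) / 0.30725 = 53.80 / 0.30725 ≈ 175.1.

Δx_2 = 175.1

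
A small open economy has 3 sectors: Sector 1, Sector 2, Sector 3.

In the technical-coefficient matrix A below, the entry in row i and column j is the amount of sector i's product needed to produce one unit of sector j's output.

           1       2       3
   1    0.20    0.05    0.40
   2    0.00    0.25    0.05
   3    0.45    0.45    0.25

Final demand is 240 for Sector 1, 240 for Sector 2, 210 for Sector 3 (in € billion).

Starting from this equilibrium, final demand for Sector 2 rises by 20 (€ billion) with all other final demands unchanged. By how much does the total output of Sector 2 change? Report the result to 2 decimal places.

Δx_2 = 28.39

I − A =
  [   0.80    -0.05    -0.40]
  [   0.00     0.75    -0.05]
  [  -0.45    -0.45     0.75]
Cofactors of I−A, C_ij = (−1)^(i+j)·(minor ij) (rows/columns in the sector order above):
  C_11 = (0.75)(0.75) − (-0.05)(-0.45) = 0.5400
  C_12 = −[(0.00)(0.75) − (-0.05)(-0.45)] = 0.0225
  C_13 = (0.00)(-0.45) − (0.75)(-0.45) = 0.3375
  C_21 = −[(-0.05)(0.75) − (-0.40)(-0.45)] = 0.2175
  C_22 = (0.80)(0.75) − (-0.40)(-0.45) = 0.4200
  C_23 = −[(0.80)(-0.45) − (-0.05)(-0.45)] = 0.3825
  C_31 = (-0.05)(-0.05) − (-0.40)(0.75) = 0.3025
  C_32 = −[(0.80)(-0.05) − (-0.40)(0.00)] = 0.0400
  C_33 = (0.80)(0.75) − (-0.05)(0.00) = 0.6000
det(I−A) = Σ_j (I−A)_1j·C_1j = (0.80)(0.5400) + (-0.05)(0.0225) + (-0.40)(0.3375) = 0.295875
adj(I−A) = Cᵀ =
  [ 0.5400   0.2175   0.3025]
  [ 0.0225   0.4200   0.0400]
  [ 0.3375   0.3825   0.6000]
(I − A)⁻¹ = adj(I−A) / det(I−A) ≈
  [   1.8251     0.7351     1.0224]
  [   0.0760     1.4195     0.1352]
  [   1.1407     1.2928     2.0279]
Δx = (I − A)⁻¹ Δd with Δd having +20 in the Sector 2 component and 0 elsewhere.
So Δx_2 = L_22 · (+20), where L_22 = adj(I−A)_22 / det(I−A) = 0.4200 / 0.295875.
Δx_2 = 0.4200 × (+20) / 0.295875 = 8.40 / 0.295875 ≈ 28.39.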